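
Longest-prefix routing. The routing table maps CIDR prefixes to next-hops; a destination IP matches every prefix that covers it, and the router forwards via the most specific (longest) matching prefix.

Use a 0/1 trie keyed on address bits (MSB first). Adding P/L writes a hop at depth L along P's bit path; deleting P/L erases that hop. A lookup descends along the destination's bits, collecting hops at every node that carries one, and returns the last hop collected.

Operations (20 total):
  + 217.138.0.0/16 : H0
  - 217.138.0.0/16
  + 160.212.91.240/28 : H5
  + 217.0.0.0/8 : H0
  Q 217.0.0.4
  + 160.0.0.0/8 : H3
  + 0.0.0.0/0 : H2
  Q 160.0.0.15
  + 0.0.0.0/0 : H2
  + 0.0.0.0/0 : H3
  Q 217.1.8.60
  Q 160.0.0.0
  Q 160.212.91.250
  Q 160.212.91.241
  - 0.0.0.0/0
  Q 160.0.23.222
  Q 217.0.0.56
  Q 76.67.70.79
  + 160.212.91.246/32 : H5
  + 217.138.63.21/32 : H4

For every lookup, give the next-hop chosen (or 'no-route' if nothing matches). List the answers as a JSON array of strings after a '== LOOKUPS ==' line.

Process each operation:
  + 217.138.0.0/16 (H0) depth=16
  del 217.138.0.0/16 (clear depth 16)
  + 160.212.91.240/28 (H5) depth=28
  + 217.0.0.0/8 (H0) depth=8
  ? 217.0.0.4  path d0:-→d1:-→d2:-→d3:-→d4:-→d5:-→d6:-→d7:-→d8:H0  best=H0
  + 160.0.0.0/8 (H3) depth=8
  + 0.0.0.0/0 (H2) depth=0
  ? 160.0.0.15  path d0:H2→d1:-→d2:-→d3:-→d4:-→d5:-→d6:-→d7:-→d8:H3  best=H3
  + 0.0.0.0/0 (H2) depth=0
  + 0.0.0.0/0 (H3) depth=0
  ? 217.1.8.60  path d0:H3→d1:-→d2:-→d3:-→d4:-→d5:-→d6:-→d7:-→d8:H0  best=H0
  ? 160.0.0.0  path d0:H3→d1:-→d2:-→d3:-→d4:-→d5:-→d6:-→d7:-→d8:H3  best=H3
  ? 160.212.91.250  path d0:H3→d1:-→d2:-→d3:-→d4:-→d5:-→d6:-→d7:-→d8:H3→d9:-→d10:-→d11:-→d12:-→d13:-→d14:-→d15:-→d16:-→d17:-→d18:-→d19:-→d20:-→d21:-→d22:-→d23:-→d24:-→d25:-→d26:-→d27:-→d28:H5  best=H5
  ? 160.212.91.241  path d0:H3→d1:-→d2:-→d3:-→d4:-→d5:-→d6:-→d7:-→d8:H3→d9:-→d10:-→d11:-→d12:-→d13:-→d14:-→d15:-→d16:-→d17:-→d18:-→d19:-→d20:-→d21:-→d22:-→d23:-→d24:-→d25:-→d26:-→d27:-→d28:H5  best=H5
  del 0.0.0.0/0 (clear depth 0)
  ? 160.0.23.222  path d0:-→d1:-→d2:-→d3:-→d4:-→d5:-→d6:-→d7:-→d8:H3  best=H3
  ? 217.0.0.56  path d0:-→d1:-→d2:-→d3:-→d4:-→d5:-→d6:-→d7:-→d8:H0  best=H0
  ? 76.67.70.79  path d0:-  best=no-route
  + 160.212.91.246/32 (H5) depth=32
  + 217.138.63.21/32 (H4) depth=32

== LOOKUPS ==
["H0","H3","H0","H3","H5","H5","H3","H0","no-route"]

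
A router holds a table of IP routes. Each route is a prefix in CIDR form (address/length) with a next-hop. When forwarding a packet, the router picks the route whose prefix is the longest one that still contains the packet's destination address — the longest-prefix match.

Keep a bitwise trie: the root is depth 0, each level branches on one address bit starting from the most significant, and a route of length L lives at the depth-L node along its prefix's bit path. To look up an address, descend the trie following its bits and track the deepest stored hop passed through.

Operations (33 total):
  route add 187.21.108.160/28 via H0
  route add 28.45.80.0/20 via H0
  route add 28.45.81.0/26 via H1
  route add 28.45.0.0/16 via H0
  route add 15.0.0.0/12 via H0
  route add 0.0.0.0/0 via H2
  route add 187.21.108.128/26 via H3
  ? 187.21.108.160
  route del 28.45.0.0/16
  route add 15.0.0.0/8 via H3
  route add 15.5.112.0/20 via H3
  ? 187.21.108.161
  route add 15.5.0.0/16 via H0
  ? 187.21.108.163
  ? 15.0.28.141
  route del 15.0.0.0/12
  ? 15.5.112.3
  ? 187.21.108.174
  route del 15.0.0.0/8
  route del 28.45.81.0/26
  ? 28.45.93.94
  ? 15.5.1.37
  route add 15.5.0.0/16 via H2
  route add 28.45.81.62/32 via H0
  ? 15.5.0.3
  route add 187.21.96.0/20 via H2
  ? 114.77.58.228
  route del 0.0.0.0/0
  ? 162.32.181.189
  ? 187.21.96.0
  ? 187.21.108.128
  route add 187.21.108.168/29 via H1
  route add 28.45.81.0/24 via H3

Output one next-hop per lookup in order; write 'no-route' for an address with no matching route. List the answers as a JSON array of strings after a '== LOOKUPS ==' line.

Trace:
  + 187.21.108.160/28 (H0) depth=28
  + 28.45.80.0/20 (H0) depth=20
  + 28.45.81.0/26 (H1) depth=26
  + 28.45.0.0/16 (H0) depth=16
  + 15.0.0.0/12 (H0) depth=12
  + 0.0.0.0/0 (H2) depth=0
  + 187.21.108.128/26 (H3) depth=26
  Q 187.21.108.160: descend 1011101100010101011011001010 ; hops seen [H2,H3,H0] ; pick H0
  - 28.45.0.0/16 clear@16
  + 15.0.0.0/8 (H3) depth=8
  + 15.5.112.0/20 (H3) depth=20
  Q 187.21.108.161: descend 1011101100010101011011001010 ; hops seen [H2,H3,H0] ; pick H0
  + 15.5.0.0/16 (H0) depth=16
  Q 187.21.108.163: descend 1011101100010101011011001010 ; hops seen [H2,H3,H0] ; pick H0
  Q 15.0.28.141: descend 0000111100000 ; hops seen [H2,H3,H0] ; pick H0
  - 15.0.0.0/12 clear@12
  Q 15.5.112.3: descend 00001111000001010111 ; hops seen [H2,H3,H0,H3] ; pick H3
  Q 187.21.108.174: descend 1011101100010101011011001010 ; hops seen [H2,H3,H0] ; pick H0
  - 15.0.0.0/8 clear@8
  - 28.45.81.0/26 clear@26
  Q 28.45.93.94: descend 00011100001011010101 ; hops seen [H2,H0] ; pick H0
  Q 15.5.1.37: descend 00001111000001010 ; hops seen [H2,H0] ; pick H0
  + 15.5.0.0/16 (H2) depth=16
  + 28.45.81.62/32 (H0) depth=32
  Q 15.5.0.3: descend 00001111000001010 ; hops seen [H2,H2] ; pick H2
  + 187.21.96.0/20 (H2) depth=20
  Q 114.77.58.228: descend 0 ; hops seen [H2] ; pick H2
  - 0.0.0.0/0 clear@0
  Q 162.32.181.189: descend 101 ; hops seen [∅] ; pick no-route
  Q 187.21.96.0: descend 10111011000101010110 ; hops seen [H2] ; pick H2
  Q 187.21.108.128: descend 10111011000101010110110010 ; hops seen [H2,H3] ; pick H3
  + 187.21.108.168/29 (H1) depth=29
  + 28.45.81.0/24 (H3) depth=24

== LOOKUPS ==
["H0","H0","H0","H0","H3","H0","H0","H0","H2","H2","no-route","H2","H3"]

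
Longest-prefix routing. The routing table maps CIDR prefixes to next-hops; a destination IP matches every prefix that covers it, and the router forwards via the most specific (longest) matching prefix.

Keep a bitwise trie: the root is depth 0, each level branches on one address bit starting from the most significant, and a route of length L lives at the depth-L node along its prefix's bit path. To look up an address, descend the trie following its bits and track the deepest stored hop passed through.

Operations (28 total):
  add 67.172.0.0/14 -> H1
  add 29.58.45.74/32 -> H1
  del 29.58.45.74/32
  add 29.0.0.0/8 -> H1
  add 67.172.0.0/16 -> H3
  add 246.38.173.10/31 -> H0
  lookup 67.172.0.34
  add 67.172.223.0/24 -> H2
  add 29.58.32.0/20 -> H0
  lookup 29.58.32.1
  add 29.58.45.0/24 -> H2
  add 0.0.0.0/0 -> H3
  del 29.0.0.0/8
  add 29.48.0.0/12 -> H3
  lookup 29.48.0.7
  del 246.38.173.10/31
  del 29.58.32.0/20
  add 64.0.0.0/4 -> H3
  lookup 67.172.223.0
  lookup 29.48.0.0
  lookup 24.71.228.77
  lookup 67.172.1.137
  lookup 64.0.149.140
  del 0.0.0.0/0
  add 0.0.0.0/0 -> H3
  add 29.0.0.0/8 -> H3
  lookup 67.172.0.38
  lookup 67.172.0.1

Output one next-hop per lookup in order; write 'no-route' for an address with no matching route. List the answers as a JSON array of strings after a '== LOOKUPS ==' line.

Apply in order:
  + 67.172.0.0/14 (H1) depth=14
  + 29.58.45.74/32 (H1) depth=32
  del 29.58.45.74/32 (clear depth 32)
  + 29.0.0.0/8 (H1) depth=8
  + 67.172.0.0/16 (H3) depth=16
  + 246.38.173.10/31 (H0) depth=31
  lookup 67.172.0.34: bits 0100001110101100 walk d0:-→d1:-→d2:-→d3:-→d4:-→d5:-→d6:-→d7:-→d8:-→d9:-→d10:-→d11:-→d12:-→d13:-→d14:H1→d15:-→d16:H3 -> H3
  + 67.172.223.0/24 (H2) depth=24
  + 29.58.32.0/20 (H0) depth=20
  lookup 29.58.32.1: bits 00011101001110100010 walk d0:-→d1:-→d2:-→d3:-→d4:-→d5:-→d6:-→d7:-→d8:H1→d9:-→d10:-→d11:-→d12:-→d13:-→d14:-→d15:-→d16:-→d17:-→d18:-→d19:-→d20:H0 -> H0
  + 29.58.45.0/24 (H2) depth=24
  + 0.0.0.0/0 (H3) depth=0
  del 29.0.0.0/8 (clear depth 8)
  + 29.48.0.0/12 (H3) depth=12
  lookup 29.48.0.7: bits 000111010011 walk d0:H3→d1:-→d2:-→d3:-→d4:-→d5:-→d6:-→d7:-→d8:-→d9:-→d10:-→d11:-→d12:H3 -> H3
  del 246.38.173.10/31 (clear depth 31)
  del 29.58.32.0/20 (clear depth 20)
  + 64.0.0.0/4 (H3) depth=4
  lookup 67.172.223.0: bits 010000111010110011011111 walk d0:H3→d1:-→d2:-→d3:-→d4:H3→d5:-→d6:-→d7:-→d8:-→d9:-→d10:-→d11:-→d12:-→d13:-→d14:H1→d15:-→d16:H3→d17:-→d18:-→d19:-→d20:-→d21:-→d22:-→d23:-→d24:H2 -> H2
  lookup 29.48.0.0: bits 000111010011 walk d0:H3→d1:-→d2:-→d3:-→d4:-→d5:-→d6:-→d7:-→d8:-→d9:-→d10:-→d11:-→d12:H3 -> H3
  lookup 24.71.228.77: bits 00011 walk d0:H3→d1:-→d2:-→d3:-→d4:-→d5:- -> H3
  lookup 67.172.1.137: bits 0100001110101100 walk d0:H3→d1:-→d2:-→d3:-→d4:H3→d5:-→d6:-→d7:-→d8:-→d9:-→d10:-→d11:-→d12:-→d13:-→d14:H1→d15:-→d16:H3 -> H3
  lookup 64.0.149.140: bits 010000 walk d0:H3→d1:-→d2:-→d3:-→d4:H3→d5:-→d6:- -> H3
  del 0.0.0.0/0 (clear depth 0)
  + 0.0.0.0/0 (H3) depth=0
  + 29.0.0.0/8 (H3) depth=8
  lookup 67.172.0.38: bits 0100001110101100 walk d0:H3→d1:-→d2:-→d3:-→d4:H3→d5:-→d6:-→d7:-→d8:-→d9:-→d10:-→d11:-→d12:-→d13:-→d14:H1→d15:-→d16:H3 -> H3
  lookup 67.172.0.1: bits 0100001110101100 walk d0:H3→d1:-→d2:-→d3:-→d4:H3→d5:-→d6:-→d7:-→d8:-→d9:-→d10:-→d11:-→d12:-→d13:-→d14:H1→d15:-→d16:H3 -> H3

== LOOKUPS ==
["H3","H0","H3","H2","H3","H3","H3","H3","H3","H3"]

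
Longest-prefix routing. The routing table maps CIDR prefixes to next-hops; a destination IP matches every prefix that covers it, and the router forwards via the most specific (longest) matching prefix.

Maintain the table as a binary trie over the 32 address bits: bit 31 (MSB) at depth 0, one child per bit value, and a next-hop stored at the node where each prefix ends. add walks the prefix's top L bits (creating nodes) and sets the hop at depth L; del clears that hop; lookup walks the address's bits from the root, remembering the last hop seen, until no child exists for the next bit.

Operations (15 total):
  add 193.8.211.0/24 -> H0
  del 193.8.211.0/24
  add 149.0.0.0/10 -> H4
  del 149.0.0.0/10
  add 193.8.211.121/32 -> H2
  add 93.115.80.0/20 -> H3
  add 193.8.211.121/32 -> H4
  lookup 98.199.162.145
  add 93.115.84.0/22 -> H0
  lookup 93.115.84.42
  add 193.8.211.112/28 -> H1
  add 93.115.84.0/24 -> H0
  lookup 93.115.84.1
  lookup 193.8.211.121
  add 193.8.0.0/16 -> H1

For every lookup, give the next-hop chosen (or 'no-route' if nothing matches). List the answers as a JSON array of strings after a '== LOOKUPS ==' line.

Process each operation:
  + 193.8.211.0/24 (H0) depth=24
  del 193.8.211.0/24 (clear depth 24)
  + 149.0.0.0/10 (H4) depth=10
  del 149.0.0.0/10 (clear depth 10)
  + 193.8.211.121/32 (H2) depth=32
  + 93.115.80.0/20 (H3) depth=20
  + 193.8.211.121/32 (H4) depth=32
  Q 98.199.162.145: descend 01 ; hops seen [∅] ; pick no-route
  + 93.115.84.0/22 (H0) depth=22
  Q 93.115.84.42: descend 0101110101110011010101 ; hops seen [H3,H0] ; pick H0
  + 193.8.211.112/28 (H1) depth=28
  + 93.115.84.0/24 (H0) depth=24
  Q 93.115.84.1: descend 010111010111001101010100 ; hops seen [H3,H0,H0] ; pick H0
  Q 193.8.211.121: descend 11000001000010001101001101111001 ; hops seen [H1,H4] ; pick H4
  + 193.8.0.0/16 (H1) depth=16

== LOOKUPS ==
["no-route","H0","H0","H4"]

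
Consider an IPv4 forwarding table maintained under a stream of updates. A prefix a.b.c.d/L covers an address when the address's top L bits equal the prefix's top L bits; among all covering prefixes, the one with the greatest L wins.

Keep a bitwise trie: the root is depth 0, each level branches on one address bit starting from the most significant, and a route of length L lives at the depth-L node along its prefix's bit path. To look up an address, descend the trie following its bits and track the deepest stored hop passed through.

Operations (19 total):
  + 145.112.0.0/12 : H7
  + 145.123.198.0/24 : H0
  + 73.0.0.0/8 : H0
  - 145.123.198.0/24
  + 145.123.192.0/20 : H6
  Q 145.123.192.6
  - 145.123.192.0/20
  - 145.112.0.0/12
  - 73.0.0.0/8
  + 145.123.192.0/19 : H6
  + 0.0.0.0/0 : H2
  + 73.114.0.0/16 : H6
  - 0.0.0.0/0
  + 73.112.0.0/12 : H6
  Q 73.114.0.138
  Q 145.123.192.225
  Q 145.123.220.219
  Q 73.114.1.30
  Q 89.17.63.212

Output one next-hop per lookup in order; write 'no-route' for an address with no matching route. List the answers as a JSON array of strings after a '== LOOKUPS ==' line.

Trace:
  add 145.112.0.0/12 -> H7 at depth 12
  add 145.123.198.0/24 -> H0 at depth 24
  add 73.0.0.0/8 -> H0 at depth 8
  del 145.123.198.0/24 (clear depth 24)
  add 145.123.192.0/20 -> H6 at depth 20
  ? 145.123.192.6  path d0:-→d1:-→d2:-→d3:-→d4:-→d5:-→d6:-→d7:-→d8:-→d9:-→d10:-→d11:-→d12:H7→d13:-→d14:-→d15:-→d16:-→d17:-→d18:-→d19:-→d20:H6→d21:-  best=H6
  del 145.123.192.0/20 (clear depth 20)
  del 145.112.0.0/12 (clear depth 12)
  del 73.0.0.0/8 (clear depth 8)
  add 145.123.192.0/19 -> H6 at depth 19
  add 0.0.0.0/0 -> H2 at depth 0
  add 73.114.0.0/16 -> H6 at depth 16
  del 0.0.0.0/0 (clear depth 0)
  add 73.112.0.0/12 -> H6 at depth 12
  ? 73.114.0.138  path d0:-→d1:-→d2:-→d3:-→d4:-→d5:-→d6:-→d7:-→d8:-→d9:-→d10:-→d11:-→d12:H6→d13:-→d14:-→d15:-→d16:H6  best=H6
  ? 145.123.192.225  path d0:-→d1:-→d2:-→d3:-→d4:-→d5:-→d6:-→d7:-→d8:-→d9:-→d10:-→d11:-→d12:-→d13:-→d14:-→d15:-→d16:-→d17:-→d18:-→d19:H6→d20:-→d21:-  best=H6
  ? 145.123.220.219  path d0:-→d1:-→d2:-→d3:-→d4:-→d5:-→d6:-→d7:-→d8:-→d9:-→d10:-→d11:-→d12:-→d13:-→d14:-→d15:-→d16:-→d17:-→d18:-→d19:H6  best=H6
  ? 73.114.1.30  path d0:-→d1:-→d2:-→d3:-→d4:-→d5:-→d6:-→d7:-→d8:-→d9:-→d10:-→d11:-→d12:H6→d13:-→d14:-→d15:-→d16:H6  best=H6
  ? 89.17.63.212  path d0:-→d1:-→d2:-→d3:-  best=no-route

== LOOKUPS ==
["H6","H6","H6","H6","H6","no-route"]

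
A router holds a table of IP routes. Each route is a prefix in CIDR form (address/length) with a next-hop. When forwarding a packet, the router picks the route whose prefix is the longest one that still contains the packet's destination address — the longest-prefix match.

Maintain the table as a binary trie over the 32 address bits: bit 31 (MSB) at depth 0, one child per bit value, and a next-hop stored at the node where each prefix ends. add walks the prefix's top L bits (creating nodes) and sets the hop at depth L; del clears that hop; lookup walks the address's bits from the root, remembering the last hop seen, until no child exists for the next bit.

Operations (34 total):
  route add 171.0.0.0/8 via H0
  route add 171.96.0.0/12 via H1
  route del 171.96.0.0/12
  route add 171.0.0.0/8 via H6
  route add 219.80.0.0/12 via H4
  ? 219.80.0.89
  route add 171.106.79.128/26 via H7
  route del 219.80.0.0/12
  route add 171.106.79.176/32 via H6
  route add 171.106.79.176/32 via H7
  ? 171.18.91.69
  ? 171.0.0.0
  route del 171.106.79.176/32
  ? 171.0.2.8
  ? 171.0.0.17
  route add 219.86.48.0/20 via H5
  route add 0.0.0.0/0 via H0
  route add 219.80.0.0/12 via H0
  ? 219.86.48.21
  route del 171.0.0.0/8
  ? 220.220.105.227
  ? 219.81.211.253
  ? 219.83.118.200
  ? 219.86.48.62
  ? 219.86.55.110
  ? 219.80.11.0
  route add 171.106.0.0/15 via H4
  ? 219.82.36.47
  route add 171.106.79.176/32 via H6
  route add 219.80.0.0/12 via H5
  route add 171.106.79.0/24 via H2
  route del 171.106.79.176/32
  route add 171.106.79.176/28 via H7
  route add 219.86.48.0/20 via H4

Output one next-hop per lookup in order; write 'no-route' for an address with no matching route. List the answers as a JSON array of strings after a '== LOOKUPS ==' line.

Trace:
  + 171.0.0.0/8 (H0) depth=8
  + 171.96.0.0/12 (H1) depth=12
  - 171.96.0.0/12 clear@12
  + 171.0.0.0/8 (H6) depth=8
  + 219.80.0.0/12 (H4) depth=12
  Q 219.80.0.89: descend 110110110101 ; hops seen [H4] ; pick H4
  + 171.106.79.128/26 (H7) depth=26
  - 219.80.0.0/12 clear@12
  + 171.106.79.176/32 (H6) depth=32
  + 171.106.79.176/32 (H7) depth=32
  Q 171.18.91.69: descend 101010110 ; hops seen [H6] ; pick H6
  Q 171.0.0.0: descend 101010110 ; hops seen [H6] ; pick H6
  - 171.106.79.176/32 clear@32
  Q 171.0.2.8: descend 101010110 ; hops seen [H6] ; pick H6
  Q 171.0.0.17: descend 101010110 ; hops seen [H6] ; pick H6
  + 219.86.48.0/20 (H5) depth=20
  + 0.0.0.0/0 (H0) depth=0
  + 219.80.0.0/12 (H0) depth=12
  Q 219.86.48.21: descend 11011011010101100011 ; hops seen [H0,H0,H5] ; pick H5
  - 171.0.0.0/8 clear@8
  Q 220.220.105.227: descend 11011 ; hops seen [H0] ; pick H0
  Q 219.81.211.253: descend 1101101101010 ; hops seen [H0,H0] ; pick H0
  Q 219.83.118.200: descend 1101101101010 ; hops seen [H0,H0] ; pick H0
  Q 219.86.48.62: descend 11011011010101100011 ; hops seen [H0,H0,H5] ; pick H5
  Q 219.86.55.110: descend 11011011010101100011 ; hops seen [H0,H0,H5] ; pick H5
  Q 219.80.11.0: descend 1101101101010 ; hops seen [H0,H0] ; pick H0
  + 171.106.0.0/15 (H4) depth=15
  Q 219.82.36.47: descend 1101101101010 ; hops seen [H0,H0] ; pick H0
  + 171.106.79.176/32 (H6) depth=32
  + 219.80.0.0/12 (H5) depth=12
  + 171.106.79.0/24 (H2) depth=24
  - 171.106.79.176/32 clear@32
  + 171.106.79.176/28 (H7) depth=28
  + 219.86.48.0/20 (H4) depth=20

== LOOKUPS ==
["H4","H6","H6","H6","H6","H5","H0","H0","H0","H5","H5","H0","H0"]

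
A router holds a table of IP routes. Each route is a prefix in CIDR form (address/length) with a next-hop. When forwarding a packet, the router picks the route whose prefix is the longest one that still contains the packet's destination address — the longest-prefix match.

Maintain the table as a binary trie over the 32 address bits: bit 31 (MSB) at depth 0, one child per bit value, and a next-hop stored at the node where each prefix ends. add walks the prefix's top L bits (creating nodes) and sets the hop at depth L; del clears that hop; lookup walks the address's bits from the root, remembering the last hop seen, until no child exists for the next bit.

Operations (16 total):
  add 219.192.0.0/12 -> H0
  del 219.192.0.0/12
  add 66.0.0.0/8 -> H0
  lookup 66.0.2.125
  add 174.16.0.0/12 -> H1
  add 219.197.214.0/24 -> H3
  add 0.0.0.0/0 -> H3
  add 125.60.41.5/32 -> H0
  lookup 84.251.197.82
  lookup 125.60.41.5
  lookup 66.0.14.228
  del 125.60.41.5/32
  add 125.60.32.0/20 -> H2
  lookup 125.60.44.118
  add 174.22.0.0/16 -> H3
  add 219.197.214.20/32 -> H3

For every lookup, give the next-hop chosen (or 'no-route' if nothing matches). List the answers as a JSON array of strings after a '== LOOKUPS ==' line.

Apply in order:
  add 219.192.0.0/12 -> H0 at depth 12
  - 219.192.0.0/12 clear@12
  add 66.0.0.0/8 -> H0 at depth 8
  lookup 66.0.2.125: bits 01000010 walk d0:-→d1:-→d2:-→d3:-→d4:-→d5:-→d6:-→d7:-→d8:H0 -> H0
  add 174.16.0.0/12 -> H1 at depth 12
  add 219.197.214.0/24 -> H3 at depth 24
  add 0.0.0.0/0 -> H3 at depth 0
  add 125.60.41.5/32 -> H0 at depth 32
  lookup 84.251.197.82: bits 010 walk d0:H3→d1:-→d2:-→d3:- -> H3
  lookup 125.60.41.5: bits 01111101001111000010100100000101 walk d0:H3→d1:-→d2:-→d3:-→d4:-→d5:-→d6:-→d7:-→d8:-→d9:-→d10:-→d11:-→d12:-→d13:-→d14:-→d15:-→d16:-→d17:-→d18:-→d19:-→d20:-→d21:-→d22:-→d23:-→d24:-→d25:-→d26:-→d27:-→d28:-→d29:-→d30:-→d31:-→d32:H0 -> H0
  lookup 66.0.14.228: bits 01000010 walk d0:H3→d1:-→d2:-→d3:-→d4:-→d5:-→d6:-→d7:-→d8:H0 -> H0
  - 125.60.41.5/32 clear@32
  add 125.60.32.0/20 -> H2 at depth 20
  lookup 125.60.44.118: bits 011111010011110000101 walk d0:H3→d1:-→d2:-→d3:-→d4:-→d5:-→d6:-→d7:-→d8:-→d9:-→d10:-→d11:-→d12:-→d13:-→d14:-→d15:-→d16:-→d17:-→d18:-→d19:-→d20:H2→d21:- -> H2
  add 174.22.0.0/16 -> H3 at depth 16
  add 219.197.214.20/32 -> H3 at depth 32

== LOOKUPS ==
["H0","H3","H0","H0","H2"]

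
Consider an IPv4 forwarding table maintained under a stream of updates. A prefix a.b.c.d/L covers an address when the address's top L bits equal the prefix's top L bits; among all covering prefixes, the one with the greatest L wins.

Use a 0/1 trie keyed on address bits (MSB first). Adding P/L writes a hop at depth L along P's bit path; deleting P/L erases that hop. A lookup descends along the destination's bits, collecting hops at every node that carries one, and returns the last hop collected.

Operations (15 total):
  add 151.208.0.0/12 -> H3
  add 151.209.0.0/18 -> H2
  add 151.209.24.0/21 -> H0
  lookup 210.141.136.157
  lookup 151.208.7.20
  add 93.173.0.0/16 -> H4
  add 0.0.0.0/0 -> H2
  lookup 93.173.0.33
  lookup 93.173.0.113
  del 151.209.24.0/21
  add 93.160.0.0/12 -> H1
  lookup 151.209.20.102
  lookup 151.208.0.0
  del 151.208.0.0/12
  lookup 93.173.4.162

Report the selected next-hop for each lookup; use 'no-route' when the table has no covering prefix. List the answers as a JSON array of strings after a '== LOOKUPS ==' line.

Trace:
  + 151.208.0.0/12 (H3) depth=12
  + 151.209.0.0/18 (H2) depth=18
  + 151.209.24.0/21 (H0) depth=21
  ? 210.141.136.157  path d0:-→d1:-  best=no-route
  ? 151.208.7.20  path d0:-→d1:-→d2:-→d3:-→d4:-→d5:-→d6:-→d7:-→d8:-→d9:-→d10:-→d11:-→d12:H3→d13:-→d14:-→d15:-  best=H3
  + 93.173.0.0/16 (H4) depth=16
  + 0.0.0.0/0 (H2) depth=0
  ? 93.173.0.33  path d0:H2→d1:-→d2:-→d3:-→d4:-→d5:-→d6:-→d7:-→d8:-→d9:-→d10:-→d11:-→d12:-→d13:-→d14:-→d15:-→d16:H4  best=H4
  ? 93.173.0.113  path d0:H2→d1:-→d2:-→d3:-→d4:-→d5:-→d6:-→d7:-→d8:-→d9:-→d10:-→d11:-→d12:-→d13:-→d14:-→d15:-→d16:H4  best=H4
  del 151.209.24.0/21 (clear depth 21)
  + 93.160.0.0/12 (H1) depth=12
  ? 151.209.20.102  path d0:H2→d1:-→d2:-→d3:-→d4:-→d5:-→d6:-→d7:-→d8:-→d9:-→d10:-→d11:-→d12:H3→d13:-→d14:-→d15:-→d16:-→d17:-→d18:H2→d19:-→d20:-  best=H2
  ? 151.208.0.0  path d0:H2→d1:-→d2:-→d3:-→d4:-→d5:-→d6:-→d7:-→d8:-→d9:-→d10:-→d11:-→d12:H3→d13:-→d14:-→d15:-  best=H3
  del 151.208.0.0/12 (clear depth 12)
  ? 93.173.4.162  path d0:H2→d1:-→d2:-→d3:-→d4:-→d5:-→d6:-→d7:-→d8:-→d9:-→d10:-→d11:-→d12:H1→d13:-→d14:-→d15:-→d16:H4  best=H4

== LOOKUPS ==
["no-route","H3","H4","H4","H2","H3","H4"]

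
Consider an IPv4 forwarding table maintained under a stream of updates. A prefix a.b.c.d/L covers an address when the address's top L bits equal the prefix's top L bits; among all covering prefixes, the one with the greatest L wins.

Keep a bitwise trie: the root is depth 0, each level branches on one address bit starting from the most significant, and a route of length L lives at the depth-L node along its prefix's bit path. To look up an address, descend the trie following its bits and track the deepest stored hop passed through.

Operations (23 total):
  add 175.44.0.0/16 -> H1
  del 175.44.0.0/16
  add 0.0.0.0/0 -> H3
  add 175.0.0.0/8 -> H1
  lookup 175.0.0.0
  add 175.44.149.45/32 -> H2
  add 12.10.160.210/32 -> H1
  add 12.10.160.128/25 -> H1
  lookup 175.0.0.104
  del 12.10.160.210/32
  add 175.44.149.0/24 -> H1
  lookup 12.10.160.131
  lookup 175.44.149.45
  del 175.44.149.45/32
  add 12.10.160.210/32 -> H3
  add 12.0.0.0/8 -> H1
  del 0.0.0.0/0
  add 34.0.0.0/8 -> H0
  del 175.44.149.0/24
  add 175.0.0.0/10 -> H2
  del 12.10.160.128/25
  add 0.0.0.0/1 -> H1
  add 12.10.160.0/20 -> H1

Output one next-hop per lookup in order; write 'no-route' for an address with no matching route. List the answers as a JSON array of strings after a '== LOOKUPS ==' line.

Process each operation:
  add 175.44.0.0/16 -> H1 at depth 16
  del 175.44.0.0/16 (clear depth 16)
  add 0.0.0.0/0 -> H3 at depth 0
  add 175.0.0.0/8 -> H1 at depth 8
  lookup 175.0.0.0: bits 1010111100 walk d0:H3→d1:-→d2:-→d3:-→d4:-→d5:-→d6:-→d7:-→d8:H1→d9:-→d10:- -> H1
  add 175.44.149.45/32 -> H2 at depth 32
  add 12.10.160.210/32 -> H1 at depth 32
  add 12.10.160.128/25 -> H1 at depth 25
  lookup 175.0.0.104: bits 1010111100 walk d0:H3→d1:-→d2:-→d3:-→d4:-→d5:-→d6:-→d7:-→d8:H1→d9:-→d10:- -> H1
  del 12.10.160.210/32 (clear depth 32)
  add 175.44.149.0/24 -> H1 at depth 24
  lookup 12.10.160.131: bits 0000110000001010101000001 walk d0:H3→d1:-→d2:-→d3:-→d4:-→d5:-→d6:-→d7:-→d8:-→d9:-→d10:-→d11:-→d12:-→d13:-→d14:-→d15:-→d16:-→d17:-→d18:-→d19:-→d20:-→d21:-→d22:-→d23:-→d24:-→d25:H1 -> H1
  lookup 175.44.149.45: bits 10101111001011001001010100101101 walk d0:H3→d1:-→d2:-→d3:-→d4:-→d5:-→d6:-→d7:-→d8:H1→d9:-→d10:-→d11:-→d12:-→d13:-→d14:-→d15:-→d16:-→d17:-→d18:-→d19:-→d20:-→d21:-→d22:-→d23:-→d24:H1→d25:-→d26:-→d27:-→d28:-→d29:-→d30:-→d31:-→d32:H2 -> H2
  del 175.44.149.45/32 (clear depth 32)
  add 12.10.160.210/32 -> H3 at depth 32
  add 12.0.0.0/8 -> H1 at depth 8
  del 0.0.0.0/0 (clear depth 0)
  add 34.0.0.0/8 -> H0 at depth 8
  del 175.44.149.0/24 (clear depth 24)
  add 175.0.0.0/10 -> H2 at depth 10
  del 12.10.160.128/25 (clear depth 25)
  add 0.0.0.0/1 -> H1 at depth 1
  add 12.10.160.0/20 -> H1 at depth 20

== LOOKUPS ==
["H1","H1","H1","H2"]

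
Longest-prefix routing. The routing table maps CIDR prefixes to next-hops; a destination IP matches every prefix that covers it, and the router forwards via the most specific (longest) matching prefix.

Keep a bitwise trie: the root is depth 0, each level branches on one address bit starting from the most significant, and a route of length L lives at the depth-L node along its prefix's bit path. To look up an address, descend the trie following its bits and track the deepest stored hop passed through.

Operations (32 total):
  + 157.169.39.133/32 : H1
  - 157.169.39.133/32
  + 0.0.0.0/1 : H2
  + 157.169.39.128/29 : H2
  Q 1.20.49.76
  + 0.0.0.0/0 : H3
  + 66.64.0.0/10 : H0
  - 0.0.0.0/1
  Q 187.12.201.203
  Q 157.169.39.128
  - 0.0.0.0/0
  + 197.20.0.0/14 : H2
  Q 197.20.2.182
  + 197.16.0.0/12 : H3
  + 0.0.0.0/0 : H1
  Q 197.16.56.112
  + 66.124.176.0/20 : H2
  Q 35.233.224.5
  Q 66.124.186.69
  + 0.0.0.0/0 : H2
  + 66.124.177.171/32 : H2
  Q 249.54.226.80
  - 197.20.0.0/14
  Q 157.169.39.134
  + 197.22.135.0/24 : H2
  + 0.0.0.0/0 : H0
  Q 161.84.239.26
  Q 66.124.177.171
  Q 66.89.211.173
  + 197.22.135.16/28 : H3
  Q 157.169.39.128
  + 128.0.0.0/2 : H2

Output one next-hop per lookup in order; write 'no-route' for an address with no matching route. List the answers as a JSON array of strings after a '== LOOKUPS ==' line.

Process each operation:
  + 157.169.39.133/32 (H1) depth=32
  del 157.169.39.133/32 (clear depth 32)
  + 0.0.0.0/1 (H2) depth=1
  + 157.169.39.128/29 (H2) depth=29
  lookup 1.20.49.76: bits 0 walk d0:-→d1:H2 -> H2
  + 0.0.0.0/0 (H3) depth=0
  + 66.64.0.0/10 (H0) depth=10
  del 0.0.0.0/1 (clear depth 1)
  lookup 187.12.201.203: bits 10 walk d0:H3→d1:-→d2:- -> H3
  lookup 157.169.39.128: bits 10011101101010010010011110000 walk d0:H3→d1:-→d2:-→d3:-→d4:-→d5:-→d6:-→d7:-→d8:-→d9:-→d10:-→d11:-→d12:-→d13:-→d14:-→d15:-→d16:-→d17:-→d18:-→d19:-→d20:-→d21:-→d22:-→d23:-→d24:-→d25:-→d26:-→d27:-→d28:-→d29:H2 -> H2
  del 0.0.0.0/0 (clear depth 0)
  + 197.20.0.0/14 (H2) depth=14
  lookup 197.20.2.182: bits 11000101000101 walk d0:-→d1:-→d2:-→d3:-→d4:-→d5:-→d6:-→d7:-→d8:-→d9:-→d10:-→d11:-→d12:-→d13:-→d14:H2 -> H2
  + 197.16.0.0/12 (H3) depth=12
  + 0.0.0.0/0 (H1) depth=0
  lookup 197.16.56.112: bits 1100010100010 walk d0:H1→d1:-→d2:-→d3:-→d4:-→d5:-→d6:-→d7:-→d8:-→d9:-→d10:-→d11:-→d12:H3→d13:- -> H3
  + 66.124.176.0/20 (H2) depth=20
  lookup 35.233.224.5: bits 0 walk d0:H1→d1:- -> H1
  lookup 66.124.186.69: bits 01000010011111001011 walk d0:H1→d1:-→d2:-→d3:-→d4:-→d5:-→d6:-→d7:-→d8:-→d9:-→d10:H0→d11:-→d12:-→d13:-→d14:-→d15:-→d16:-→d17:-→d18:-→d19:-→d20:H2 -> H2
  + 0.0.0.0/0 (H2) depth=0
  + 66.124.177.171/32 (H2) depth=32
  lookup 249.54.226.80: bits 11 walk d0:H2→d1:-→d2:- -> H2
  del 197.20.0.0/14 (clear depth 14)
  lookup 157.169.39.134: bits 100111011010100100100111100001 walk d0:H2→d1:-→d2:-→d3:-→d4:-→d5:-→d6:-→d7:-→d8:-→d9:-→d10:-→d11:-→d12:-→d13:-→d14:-→d15:-→d16:-→d17:-→d18:-→d19:-→d20:-→d21:-→d22:-→d23:-→d24:-→d25:-→d26:-→d27:-→d28:-→d29:H2→d30:- -> H2
  + 197.22.135.0/24 (H2) depth=24
  + 0.0.0.0/0 (H0) depth=0
  lookup 161.84.239.26: bits 10 walk d0:H0→d1:-→d2:- -> H0
  lookup 66.124.177.171: bits 01000010011111001011000110101011 walk d0:H0→d1:-→d2:-→d3:-→d4:-→d5:-→d6:-→d7:-→d8:-→d9:-→d10:H0→d11:-→d12:-→d13:-→d14:-→d15:-→d16:-→d17:-→d18:-→d19:-→d20:H2→d21:-→d22:-→d23:-→d24:-→d25:-→d26:-→d27:-→d28:-→d29:-→d30:-→d31:-→d32:H2 -> H2
  lookup 66.89.211.173: bits 0100001001 walk d0:H0→d1:-→d2:-→d3:-→d4:-→d5:-→d6:-→d7:-→d8:-→d9:-→d10:H0 -> H0
  + 197.22.135.16/28 (H3) depth=28
  lookup 157.169.39.128: bits 10011101101010010010011110000 walk d0:H0→d1:-→d2:-→d3:-→d4:-→d5:-→d6:-→d7:-→d8:-→d9:-→d10:-→d11:-→d12:-→d13:-→d14:-→d15:-→d16:-→d17:-→d18:-→d19:-→d20:-→d21:-→d22:-→d23:-→d24:-→d25:-→d26:-→d27:-→d28:-→d29:H2 -> H2
  + 128.0.0.0/2 (H2) depth=2

== LOOKUPS ==
["H2","H3","H2","H2","H3","H1","H2","H2","H2","H0","H2","H0","H2"]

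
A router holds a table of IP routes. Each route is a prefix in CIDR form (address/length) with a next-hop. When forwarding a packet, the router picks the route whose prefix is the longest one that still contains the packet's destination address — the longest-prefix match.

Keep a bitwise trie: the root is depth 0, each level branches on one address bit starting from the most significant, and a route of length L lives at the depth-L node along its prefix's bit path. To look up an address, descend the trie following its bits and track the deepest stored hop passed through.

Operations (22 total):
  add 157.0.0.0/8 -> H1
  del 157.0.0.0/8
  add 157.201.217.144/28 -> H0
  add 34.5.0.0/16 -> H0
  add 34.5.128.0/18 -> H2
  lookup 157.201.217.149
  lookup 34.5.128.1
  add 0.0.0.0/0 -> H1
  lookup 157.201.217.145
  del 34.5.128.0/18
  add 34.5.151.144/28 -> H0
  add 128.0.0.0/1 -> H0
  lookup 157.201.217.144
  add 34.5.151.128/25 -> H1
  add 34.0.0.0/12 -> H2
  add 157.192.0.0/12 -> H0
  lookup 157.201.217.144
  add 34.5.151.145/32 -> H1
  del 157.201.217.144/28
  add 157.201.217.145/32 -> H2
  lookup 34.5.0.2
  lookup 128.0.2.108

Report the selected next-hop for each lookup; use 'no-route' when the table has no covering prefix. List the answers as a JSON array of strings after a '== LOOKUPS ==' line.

Process each operation:
  + 157.0.0.0/8 (H1) depth=8
  - 157.0.0.0/8 clear@8
  + 157.201.217.144/28 (H0) depth=28
  + 34.5.0.0/16 (H0) depth=16
  + 34.5.128.0/18 (H2) depth=18
  lookup 157.201.217.149: bits 1001110111001001110110011001 walk d0:-→d1:-→d2:-→d3:-→d4:-→d5:-→d6:-→d7:-→d8:-→d9:-→d10:-→d11:-→d12:-→d13:-→d14:-→d15:-→d16:-→d17:-→d18:-→d19:-→d20:-→d21:-→d22:-→d23:-→d24:-→d25:-→d26:-→d27:-→d28:H0 -> H0
  lookup 34.5.128.1: bits 001000100000010110 walk d0:-→d1:-→d2:-→d3:-→d4:-→d5:-→d6:-→d7:-→d8:-→d9:-→d10:-→d11:-→d12:-→d13:-→d14:-→d15:-→d16:H0→d17:-→d18:H2 -> H2
  + 0.0.0.0/0 (H1) depth=0
  lookup 157.201.217.145: bits 1001110111001001110110011001 walk d0:H1→d1:-→d2:-→d3:-→d4:-→d5:-→d6:-→d7:-→d8:-→d9:-→d10:-→d11:-→d12:-→d13:-→d14:-→d15:-→d16:-→d17:-→d18:-→d19:-→d20:-→d21:-→d22:-→d23:-→d24:-→d25:-→d26:-→d27:-→d28:H0 -> H0
  - 34.5.128.0/18 clear@18
  + 34.5.151.144/28 (H0) depth=28
  + 128.0.0.0/1 (H0) depth=1
  lookup 157.201.217.144: bits 1001110111001001110110011001 walk d0:H1→d1:H0→d2:-→d3:-→d4:-→d5:-→d6:-→d7:-→d8:-→d9:-→d10:-→d11:-→d12:-→d13:-→d14:-→d15:-→d16:-→d17:-→d18:-→d19:-→d20:-→d21:-→d22:-→d23:-→d24:-→d25:-→d26:-→d27:-→d28:H0 -> H0
  + 34.5.151.128/25 (H1) depth=25
  + 34.0.0.0/12 (H2) depth=12
  + 157.192.0.0/12 (H0) depth=12
  lookup 157.201.217.144: bits 1001110111001001110110011001 walk d0:H1→d1:H0→d2:-→d3:-→d4:-→d5:-→d6:-→d7:-→d8:-→d9:-→d10:-→d11:-→d12:H0→d13:-→d14:-→d15:-→d16:-→d17:-→d18:-→d19:-→d20:-→d21:-→d22:-→d23:-→d24:-→d25:-→d26:-→d27:-→d28:H0 -> H0
  + 34.5.151.145/32 (H1) depth=32
  - 157.201.217.144/28 clear@28
  + 157.201.217.145/32 (H2) depth=32
  lookup 34.5.0.2: bits 0010001000000101 walk d0:H1→d1:-→d2:-→d3:-→d4:-→d5:-→d6:-→d7:-→d8:-→d9:-→d10:-→d11:-→d12:H2→d13:-→d14:-→d15:-→d16:H0 -> H0
  lookup 128.0.2.108: bits 100 walk d0:H1→d1:H0→d2:-→d3:- -> H0

== LOOKUPS ==
["H0","H2","H0","H0","H0","H0","H0"]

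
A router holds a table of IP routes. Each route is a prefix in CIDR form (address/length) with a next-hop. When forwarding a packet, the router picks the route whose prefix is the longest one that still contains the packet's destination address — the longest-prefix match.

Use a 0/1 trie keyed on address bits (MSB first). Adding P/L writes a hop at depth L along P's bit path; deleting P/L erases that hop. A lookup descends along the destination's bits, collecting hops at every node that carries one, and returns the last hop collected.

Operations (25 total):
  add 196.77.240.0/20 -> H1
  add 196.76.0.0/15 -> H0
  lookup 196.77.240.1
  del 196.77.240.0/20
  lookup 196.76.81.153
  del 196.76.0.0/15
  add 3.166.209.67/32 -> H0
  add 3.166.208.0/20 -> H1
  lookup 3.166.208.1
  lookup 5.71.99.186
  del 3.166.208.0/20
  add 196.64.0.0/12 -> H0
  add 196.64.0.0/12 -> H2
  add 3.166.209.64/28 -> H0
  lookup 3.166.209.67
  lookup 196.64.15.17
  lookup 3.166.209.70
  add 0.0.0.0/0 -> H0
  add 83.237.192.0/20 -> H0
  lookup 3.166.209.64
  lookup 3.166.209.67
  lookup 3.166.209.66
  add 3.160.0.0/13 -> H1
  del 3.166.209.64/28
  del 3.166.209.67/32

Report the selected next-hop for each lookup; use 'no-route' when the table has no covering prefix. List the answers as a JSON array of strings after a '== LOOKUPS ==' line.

Process each operation:
  add 196.77.240.0/20 -> H1 at depth 20
  add 196.76.0.0/15 -> H0 at depth 15
  lookup 196.77.240.1: bits 11000100010011011111 walk d0:-→d1:-→d2:-→d3:-→d4:-→d5:-→d6:-→d7:-→d8:-→d9:-→d10:-→d11:-→d12:-→d13:-→d14:-→d15:H0→d16:-→d17:-→d18:-→d19:-→d20:H1 -> H1
  - 196.77.240.0/20 clear@20
  lookup 196.76.81.153: bits 110001000100110 walk d0:-→d1:-→d2:-→d3:-→d4:-→d5:-→d6:-→d7:-→d8:-→d9:-→d10:-→d11:-→d12:-→d13:-→d14:-→d15:H0 -> H0
  - 196.76.0.0/15 clear@15
  add 3.166.209.67/32 -> H0 at depth 32
  add 3.166.208.0/20 -> H1 at depth 20
  lookup 3.166.208.1: bits 00000011101001101101000 walk d0:-→d1:-→d2:-→d3:-→d4:-→d5:-→d6:-→d7:-→d8:-→d9:-→d10:-→d11:-→d12:-→d13:-→d14:-→d15:-→d16:-→d17:-→d18:-→d19:-→d20:H1→d21:-→d22:-→d23:- -> H1
  lookup 5.71.99.186: bits 00000 walk d0:-→d1:-→d2:-→d3:-→d4:-→d5:- -> no-route
  - 3.166.208.0/20 clear@20
  add 196.64.0.0/12 -> H0 at depth 12
  add 196.64.0.0/12 -> H2 at depth 12
  add 3.166.209.64/28 -> H0 at depth 28
  lookup 3.166.209.67: bits 00000011101001101101000101000011 walk d0:-→d1:-→d2:-→d3:-→d4:-→d5:-→d6:-→d7:-→d8:-→d9:-→d10:-→d11:-→d12:-→d13:-→d14:-→d15:-→d16:-→d17:-→d18:-→d19:-→d20:-→d21:-→d22:-→d23:-→d24:-→d25:-→d26:-→d27:-→d28:H0→d29:-→d30:-→d31:-→d32:H0 -> H0
  lookup 196.64.15.17: bits 110001000100 walk d0:-→d1:-→d2:-→d3:-→d4:-→d5:-→d6:-→d7:-→d8:-→d9:-→d10:-→d11:-→d12:H2 -> H2
  lookup 3.166.209.70: bits 00000011101001101101000101000 walk d0:-→d1:-→d2:-→d3:-→d4:-→d5:-→d6:-→d7:-→d8:-→d9:-→d10:-→d11:-→d12:-→d13:-→d14:-→d15:-→d16:-→d17:-→d18:-→d19:-→d20:-→d21:-→d22:-→d23:-→d24:-→d25:-→d26:-→d27:-→d28:H0→d29:- -> H0
  add 0.0.0.0/0 -> H0 at depth 0
  add 83.237.192.0/20 -> H0 at depth 20
  lookup 3.166.209.64: bits 000000111010011011010001010000 walk d0:H0→d1:-→d2:-→d3:-→d4:-→d5:-→d6:-→d7:-→d8:-→d9:-→d10:-→d11:-→d12:-→d13:-→d14:-→d15:-→d16:-→d17:-→d18:-→d19:-→d20:-→d21:-→d22:-→d23:-→d24:-→d25:-→d26:-→d27:-→d28:H0→d29:-→d30:- -> H0
  lookup 3.166.209.67: bits 00000011101001101101000101000011 walk d0:H0→d1:-→d2:-→d3:-→d4:-→d5:-→d6:-→d7:-→d8:-→d9:-→d10:-→d11:-→d12:-→d13:-→d14:-→d15:-→d16:-→d17:-→d18:-→d19:-→d20:-→d21:-→d22:-→d23:-→d24:-→d25:-→d26:-→d27:-→d28:H0→d29:-→d30:-→d31:-→d32:H0 -> H0
  lookup 3.166.209.66: bits 0000001110100110110100010100001 walk d0:H0→d1:-→d2:-→d3:-→d4:-→d5:-→d6:-→d7:-→d8:-→d9:-→d10:-→d11:-→d12:-→d13:-→d14:-→d15:-→d16:-→d17:-→d18:-→d19:-→d20:-→d21:-→d22:-→d23:-→d24:-→d25:-→d26:-→d27:-→d28:H0→d29:-→d30:-→d31:- -> H0
  add 3.160.0.0/13 -> H1 at depth 13
  - 3.166.209.64/28 clear@28
  - 3.166.209.67/32 clear@32

== LOOKUPS ==
["H1","H0","H1","no-route","H0","H2","H0","H0","H0","H0"]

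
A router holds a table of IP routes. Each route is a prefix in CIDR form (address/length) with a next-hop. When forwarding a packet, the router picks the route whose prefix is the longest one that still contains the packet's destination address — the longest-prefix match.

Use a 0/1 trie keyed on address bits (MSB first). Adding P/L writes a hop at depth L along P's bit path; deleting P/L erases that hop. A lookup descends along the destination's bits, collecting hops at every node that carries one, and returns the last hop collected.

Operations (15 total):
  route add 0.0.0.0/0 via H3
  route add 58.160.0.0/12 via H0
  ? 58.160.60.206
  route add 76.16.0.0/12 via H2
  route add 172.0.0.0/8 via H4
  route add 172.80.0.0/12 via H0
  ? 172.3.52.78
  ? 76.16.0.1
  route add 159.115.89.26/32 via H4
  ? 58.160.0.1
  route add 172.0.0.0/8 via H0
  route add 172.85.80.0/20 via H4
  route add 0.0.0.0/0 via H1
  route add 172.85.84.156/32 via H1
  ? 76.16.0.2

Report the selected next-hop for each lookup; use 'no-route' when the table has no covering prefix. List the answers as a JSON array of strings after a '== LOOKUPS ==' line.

Apply in order:
  + 0.0.0.0/0 (H3) depth=0
  + 58.160.0.0/12 (H0) depth=12
  ? 58.160.60.206  path d0:H3→d1:-→d2:-→d3:-→d4:-→d5:-→d6:-→d7:-→d8:-→d9:-→d10:-→d11:-→d12:H0  best=H0
  + 76.16.0.0/12 (H2) depth=12
  + 172.0.0.0/8 (H4) depth=8
  + 172.80.0.0/12 (H0) depth=12
  ? 172.3.52.78  path d0:H3→d1:-→d2:-→d3:-→d4:-→d5:-→d6:-→d7:-→d8:H4→d9:-  best=H4
  ? 76.16.0.1  path d0:H3→d1:-→d2:-→d3:-→d4:-→d5:-→d6:-→d7:-→d8:-→d9:-→d10:-→d11:-→d12:H2  best=H2
  + 159.115.89.26/32 (H4) depth=32
  ? 58.160.0.1  path d0:H3→d1:-→d2:-→d3:-→d4:-→d5:-→d6:-→d7:-→d8:-→d9:-→d10:-→d11:-→d12:H0  best=H0
  + 172.0.0.0/8 (H0) depth=8
  + 172.85.80.0/20 (H4) depth=20
  + 0.0.0.0/0 (H1) depth=0
  + 172.85.84.156/32 (H1) depth=32
  ? 76.16.0.2  path d0:H1→d1:-→d2:-→d3:-→d4:-→d5:-→d6:-→d7:-→d8:-→d9:-→d10:-→d11:-→d12:H2  best=H2

== LOOKUPS ==
["H0","H4","H2","H0","H2"]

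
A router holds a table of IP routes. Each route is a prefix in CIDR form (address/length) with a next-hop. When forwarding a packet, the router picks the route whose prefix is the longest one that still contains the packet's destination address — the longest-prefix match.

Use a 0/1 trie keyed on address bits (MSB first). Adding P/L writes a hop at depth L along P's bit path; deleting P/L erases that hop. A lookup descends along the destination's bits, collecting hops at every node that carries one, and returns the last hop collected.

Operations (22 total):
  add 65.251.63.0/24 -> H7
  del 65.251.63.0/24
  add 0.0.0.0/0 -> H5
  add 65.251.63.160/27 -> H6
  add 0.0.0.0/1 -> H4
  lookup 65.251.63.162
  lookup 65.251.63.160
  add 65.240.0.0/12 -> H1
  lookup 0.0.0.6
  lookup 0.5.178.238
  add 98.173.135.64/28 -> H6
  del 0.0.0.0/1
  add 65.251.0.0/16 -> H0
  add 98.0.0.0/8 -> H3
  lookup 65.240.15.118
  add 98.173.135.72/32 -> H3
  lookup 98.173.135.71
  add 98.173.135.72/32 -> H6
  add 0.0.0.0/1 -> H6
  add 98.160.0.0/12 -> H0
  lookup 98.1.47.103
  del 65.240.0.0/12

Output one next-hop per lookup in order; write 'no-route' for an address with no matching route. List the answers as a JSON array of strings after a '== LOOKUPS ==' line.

Process each operation:
  add 65.251.63.0/24 -> H7 at depth 24
  - 65.251.63.0/24 clear@24
  add 0.0.0.0/0 -> H5 at depth 0
  add 65.251.63.160/27 -> H6 at depth 27
  add 0.0.0.0/1 -> H4 at depth 1
  lookup 65.251.63.162: bits 010000011111101100111111101 walk d0:H5→d1:H4→d2:-→d3:-→d4:-→d5:-→d6:-→d7:-→d8:-→d9:-→d10:-→d11:-→d12:-→d13:-→d14:-→d15:-→d16:-→d17:-→d18:-→d19:-→d20:-→d21:-→d22:-→d23:-→d24:-→d25:-→d26:-→d27:H6 -> H6
  lookup 65.251.63.160: bits 010000011111101100111111101 walk d0:H5→d1:H4→d2:-→d3:-→d4:-→d5:-→d6:-→d7:-→d8:-→d9:-→d10:-→d11:-→d12:-→d13:-→d14:-→d15:-→d16:-→d17:-→d18:-→d19:-→d20:-→d21:-→d22:-→d23:-→d24:-→d25:-→d26:-→d27:H6 -> H6
  add 65.240.0.0/12 -> H1 at depth 12
  lookup 0.0.0.6: bits 0 walk d0:H5→d1:H4 -> H4
  lookup 0.5.178.238: bits 0 walk d0:H5→d1:H4 -> H4
  add 98.173.135.64/28 -> H6 at depth 28
  - 0.0.0.0/1 clear@1
  add 65.251.0.0/16 -> H0 at depth 16
  add 98.0.0.0/8 -> H3 at depth 8
  lookup 65.240.15.118: bits 010000011111 walk d0:H5→d1:-→d2:-→d3:-→d4:-→d5:-→d6:-→d7:-→d8:-→d9:-→d10:-→d11:-→d12:H1 -> H1
  add 98.173.135.72/32 -> H3 at depth 32
  lookup 98.173.135.71: bits 0110001010101101100001110100 walk d0:H5→d1:-→d2:-→d3:-→d4:-→d5:-→d6:-→d7:-→d8:H3→d9:-→d10:-→d11:-→d12:-→d13:-→d14:-→d15:-→d16:-→d17:-→d18:-→d19:-→d20:-→d21:-→d22:-→d23:-→d24:-→d25:-→d26:-→d27:-→d28:H6 -> H6
  add 98.173.135.72/32 -> H6 at depth 32
  add 0.0.0.0/1 -> H6 at depth 1
  add 98.160.0.0/12 -> H0 at depth 12
  lookup 98.1.47.103: bits 01100010 walk d0:H5→d1:H6→d2:-→d3:-→d4:-→d5:-→d6:-→d7:-→d8:H3 -> H3
  - 65.240.0.0/12 clear@12

== LOOKUPS ==
["H6","H6","H4","H4","H1","H6","H3"]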